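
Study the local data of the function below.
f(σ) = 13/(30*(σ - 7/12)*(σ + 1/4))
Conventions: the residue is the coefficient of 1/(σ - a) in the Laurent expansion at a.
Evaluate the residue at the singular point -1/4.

At the order-1 pole -1/4 set g(σ) = (σ - (-1/4))*f(σ) = 13/(30*(σ - 7/12)).
Simple pole: residue = g(a) at a = -1/4, which is -13/25.

The residue is -13/25.


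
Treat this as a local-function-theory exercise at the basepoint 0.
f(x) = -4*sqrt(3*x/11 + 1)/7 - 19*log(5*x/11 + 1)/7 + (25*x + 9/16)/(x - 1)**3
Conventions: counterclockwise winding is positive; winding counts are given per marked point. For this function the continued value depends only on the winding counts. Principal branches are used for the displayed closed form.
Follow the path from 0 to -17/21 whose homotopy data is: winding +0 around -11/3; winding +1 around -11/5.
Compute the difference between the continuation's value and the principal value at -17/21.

Continued minus principal equals -(38/7)*pi*i.

The rational part is single-valued and drops out of the difference; each branch term changes only by its own monodromy.
(-4/7)*sqrt(1 - x/(-11/3)): winding +0 is even, the square root returns to the same sheet, contribution 0.
(-19/7)*log(1 - x/(-11/5)): each positive loop around -11/5 adds 2*pi*i to the log, so winding +1 contributes (-19/7)*(1)*2*pi*i = -(38/7)*pi*i.
Summing the contributions at x = -17/21 gives -(38/7)*pi*i.


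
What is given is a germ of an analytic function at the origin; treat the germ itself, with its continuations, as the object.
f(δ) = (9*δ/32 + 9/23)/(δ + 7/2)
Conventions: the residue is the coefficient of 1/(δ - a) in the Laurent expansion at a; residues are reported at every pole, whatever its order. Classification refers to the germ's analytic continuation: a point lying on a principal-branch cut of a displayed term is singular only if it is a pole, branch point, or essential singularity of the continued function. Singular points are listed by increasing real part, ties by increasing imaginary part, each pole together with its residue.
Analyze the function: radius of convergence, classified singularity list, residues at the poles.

Denominator factor (δ + 7/2): pole of order 1 at -7/2, modulus 7/2.
The radius of convergence is the smallest modulus among the singular points: 7/2.
At the order-1 pole -7/2 set g(δ) = (δ - (-7/2))*f(δ) = 9*δ/32 + 9/23.
Simple pole: residue = g(a) at a = -7/2, which is -873/1472.

Radius of convergence at 0: 7/2.
At -7/2: a pole of order 1; residue -873/1472.


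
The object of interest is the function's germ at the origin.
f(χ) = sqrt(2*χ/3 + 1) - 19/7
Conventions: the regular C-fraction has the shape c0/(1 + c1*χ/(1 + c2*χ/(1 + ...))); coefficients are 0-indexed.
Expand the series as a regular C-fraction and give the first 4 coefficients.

The regular C-fraction coefficients are [-12/7, 7/36, -1/36, -1].

Taylor coefficients (expand at 0): a_0 = -12/7, a_1 = 1/3, a_2 = -1/18, a_3 = 1/54.
c0 = a_0 = -12/7. Peel one level at a time: if S = 1 + c*χ/S' with S'(0) = 1, then c is the χ-coefficient of S and S' = c*χ/(S - 1).
S_1 = c0/f = 1 + (7/36)*χ + (7/1296)*χ^2 + ...; c1 = 7/36.
S_2 = c1*χ/(S_1 - 1) = 1 + (-1/36)*χ + (-1/36)*χ^2 + ...; c2 = -1/36.
S_3 = c2*χ/(S_2 - 1) = 1 + (-1)*χ + ...; c3 = -1.


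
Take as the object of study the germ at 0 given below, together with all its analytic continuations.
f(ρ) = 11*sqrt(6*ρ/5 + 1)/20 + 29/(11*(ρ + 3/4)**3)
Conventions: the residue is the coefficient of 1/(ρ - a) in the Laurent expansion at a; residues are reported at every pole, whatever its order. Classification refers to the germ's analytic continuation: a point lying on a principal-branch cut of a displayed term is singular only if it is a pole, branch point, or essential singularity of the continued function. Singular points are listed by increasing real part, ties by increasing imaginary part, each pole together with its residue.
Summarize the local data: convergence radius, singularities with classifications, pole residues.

Denominator factor (ρ + 3/4)^3: pole of order 3 at -3/4, modulus 3/4.
Branch term (11/20)*sqrt(1 - ρ/(-5/6)): its argument vanishes at ρ = -5/6, a square-root branch point, modulus 5/6.
The radius of convergence is the smallest modulus among the singular points: 3/4.
The branch term is analytic at -3/4 and contributes nothing to the residue; only the rational part matters.
At the order-3 pole -3/4 set g(ρ) = (ρ - (-3/4))^3*(rational part) = 29/11.
Order-3 pole: residue = g''(a)/2; g''(-3/4) = 0, so the residue is 0.
List the singular points by increasing real part (a conjugate pair: the negative imaginary part first).

Radius of convergence at 0: 3/4.
At -5/6: an algebraic (square-root) branch point.
At -3/4: a pole of order 3; residue 0.


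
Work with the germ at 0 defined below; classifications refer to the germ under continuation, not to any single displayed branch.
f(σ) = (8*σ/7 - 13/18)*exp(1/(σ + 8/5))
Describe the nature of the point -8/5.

The exponent 1/(σ - (-8/5)) has a pole at -8/5, so exp(1/(σ - (-8/5))) takes every nonzero value near it: an essential singularity (not a pole of any order).

The point is an essential singularity.


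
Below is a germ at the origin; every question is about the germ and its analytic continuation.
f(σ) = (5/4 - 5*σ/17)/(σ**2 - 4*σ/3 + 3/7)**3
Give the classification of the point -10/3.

Denominator factors: σ**2 - 4*σ/3 + 3/7 = 1007/63 at σ = -10/3 — none vanishes.
So the germ continues analytically to -10/3.

The point is a regular point.


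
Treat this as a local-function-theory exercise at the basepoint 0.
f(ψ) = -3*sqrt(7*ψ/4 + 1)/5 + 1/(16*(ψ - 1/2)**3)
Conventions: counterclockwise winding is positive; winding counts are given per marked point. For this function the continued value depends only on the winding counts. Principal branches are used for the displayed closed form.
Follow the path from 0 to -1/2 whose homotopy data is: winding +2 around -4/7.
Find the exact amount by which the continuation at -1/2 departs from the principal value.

Continued minus principal equals 0.

The rational part is single-valued and drops out of the difference; each branch term changes only by its own monodromy.
(-3/5)*sqrt(1 - ψ/(-4/7)): winding +2 is even, the square root returns to the same sheet, contribution 0.
Summing the contributions at ψ = -1/2 gives 0.


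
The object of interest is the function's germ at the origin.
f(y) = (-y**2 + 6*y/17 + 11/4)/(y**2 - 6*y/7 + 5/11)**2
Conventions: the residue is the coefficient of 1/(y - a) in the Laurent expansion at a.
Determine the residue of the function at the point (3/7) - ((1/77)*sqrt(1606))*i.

The factor y**2 - 6*y/7 + 5/11 splits as (y - a)(y - a') with a = (3/7) - ((1/77)*sqrt(1606))*i, a' = (3/7) + ((1/77)*sqrt(1606))*i. At the order-2 pole a set g(y) = (y - a)^2*f(y) = [-y**2 + 6*y/17 + 11/4] / (y - a')^2.
Order-2 pole: residue = g'(a); g'((3/7) - ((1/77)*sqrt(1606))*i) = ((627739/5797952)*sqrt(1606))*i, so the residue is ((627739/5797952)*sqrt(1606))*i.

The residue is ((627739/5797952)*sqrt(1606))*i.


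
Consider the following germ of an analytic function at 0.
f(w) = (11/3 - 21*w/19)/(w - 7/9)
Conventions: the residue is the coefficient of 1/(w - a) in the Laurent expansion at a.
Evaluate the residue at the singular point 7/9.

At the order-1 pole 7/9 set g(w) = (w - (7/9))*f(w) = 11/3 - 21*w/19.
Simple pole: residue = g(a) at a = 7/9, which is 160/57.

The residue is 160/57.


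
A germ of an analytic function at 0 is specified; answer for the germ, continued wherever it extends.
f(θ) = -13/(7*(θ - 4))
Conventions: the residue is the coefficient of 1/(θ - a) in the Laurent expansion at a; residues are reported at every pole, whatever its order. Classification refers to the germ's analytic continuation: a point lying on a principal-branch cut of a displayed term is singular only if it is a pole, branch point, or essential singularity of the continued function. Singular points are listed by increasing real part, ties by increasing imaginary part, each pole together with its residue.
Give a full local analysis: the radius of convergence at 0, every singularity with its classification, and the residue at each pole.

Radius of convergence at 0: 4.
At 4: a pole of order 1; residue -13/7.

Denominator factor (θ - 4): pole of order 1 at 4, modulus 4.
The radius of convergence is the smallest modulus among the singular points: 4.
At the order-1 pole 4 set g(θ) = (θ - (4))*f(θ) = -13/7.
Simple pole: residue = g(a) at a = 4, which is -13/7.


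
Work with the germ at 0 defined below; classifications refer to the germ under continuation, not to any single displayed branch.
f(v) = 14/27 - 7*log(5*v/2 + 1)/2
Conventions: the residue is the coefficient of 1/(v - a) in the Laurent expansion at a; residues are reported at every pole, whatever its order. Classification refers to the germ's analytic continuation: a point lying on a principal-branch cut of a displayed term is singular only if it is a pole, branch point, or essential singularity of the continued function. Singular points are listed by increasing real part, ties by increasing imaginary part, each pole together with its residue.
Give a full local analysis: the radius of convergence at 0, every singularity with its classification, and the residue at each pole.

Radius of convergence at 0: 2/5.
At -2/5: a logarithmic branch point.

Branch term (-7/2)*log(1 - v/(-2/5)): its argument vanishes at v = -2/5, a logarithmic branch point, modulus 2/5.
The radius of convergence is the smallest modulus among the singular points: 2/5.


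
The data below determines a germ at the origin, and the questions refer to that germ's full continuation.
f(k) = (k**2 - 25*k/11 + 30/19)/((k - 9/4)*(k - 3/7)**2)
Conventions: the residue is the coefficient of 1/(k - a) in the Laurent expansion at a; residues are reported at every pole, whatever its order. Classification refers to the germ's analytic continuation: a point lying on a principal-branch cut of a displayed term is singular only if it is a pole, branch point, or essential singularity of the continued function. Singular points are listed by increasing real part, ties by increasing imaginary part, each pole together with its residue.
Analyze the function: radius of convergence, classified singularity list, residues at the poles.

Radius of convergence at 0: 3/7.
At 3/7: a pole of order 2; residue 97756/181203.
At 9/4: a pole of order 1; residue 83447/181203.

Denominator factor (k - 3/7)^2: pole of order 2 at 3/7, modulus 3/7.
Denominator factor (k - 9/4): pole of order 1 at 9/4, modulus 9/4.
The radius of convergence is the smallest modulus among the singular points: 3/7.
At the order-2 pole 3/7 set g(k) = (k - (3/7))^2*f(k) = (k**2 - 25*k/11 + 30/19)/(k - 9/4).
Order-2 pole: residue = g'(a); g'(3/7) = 97756/181203, so the residue is 97756/181203.
At the order-1 pole 9/4 set g(k) = (k - (9/4))*f(k) = (k**2 - 25*k/11 + 30/19)/(k - 3/7)**2.
Simple pole: residue = g(a) at a = 9/4, which is 83447/181203.
List the singular points by increasing real part (a conjugate pair: the negative imaginary part first).


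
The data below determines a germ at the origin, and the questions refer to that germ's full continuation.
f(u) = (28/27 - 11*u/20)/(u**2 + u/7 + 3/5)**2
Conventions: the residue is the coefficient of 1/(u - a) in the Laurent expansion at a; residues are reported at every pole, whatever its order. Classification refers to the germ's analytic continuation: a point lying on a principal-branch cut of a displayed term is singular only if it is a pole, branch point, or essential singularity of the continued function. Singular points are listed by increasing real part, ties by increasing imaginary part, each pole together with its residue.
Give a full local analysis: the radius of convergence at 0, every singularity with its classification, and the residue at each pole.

Denominator factor (u**2 + u/7 + 3/5)^2: discriminant -583/245, complex-conjugate roots (-1/14) + ((1/70)*sqrt(2915))*i and (-1/14) - ((1/70)*sqrt(2915))*i; poles of order 2, moduli (1/5)*sqrt(15) and (1/5)*sqrt(15).
The radius of convergence is the smallest modulus among the singular points: (1/5)*sqrt(15).
The factor u**2 + u/7 + 3/5 splits as (u - a)(u - a') with a = (-1/14) - ((1/70)*sqrt(2915))*i, a' = (-1/14) + ((1/70)*sqrt(2915))*i. At the order-2 pole a set g(u) = (u - a)^2*f(u) = [28/27 - 11*u/20] / (u - a')^2.
Order-2 pole: residue = g'(a); g'((-1/14) - ((1/70)*sqrt(2915))*i) = ((398713/36708012)*sqrt(2915))*i, so the residue is ((398713/36708012)*sqrt(2915))*i.
The factor u**2 + u/7 + 3/5 splits as (u - a)(u - a') with a = (-1/14) + ((1/70)*sqrt(2915))*i, a' = (-1/14) - ((1/70)*sqrt(2915))*i. At the order-2 pole a set g(u) = (u - a)^2*f(u) = [28/27 - 11*u/20] / (u - a')^2.
Order-2 pole: residue = g'(a); g'((-1/14) + ((1/70)*sqrt(2915))*i) = -((398713/36708012)*sqrt(2915))*i, so the residue is -((398713/36708012)*sqrt(2915))*i.
List the singular points by increasing real part (a conjugate pair: the negative imaginary part first).

Radius of convergence at 0: (1/5)*sqrt(15).
At (-1/14) - ((1/70)*sqrt(2915))*i: a pole of order 2; residue ((398713/36708012)*sqrt(2915))*i.
At (-1/14) + ((1/70)*sqrt(2915))*i: a pole of order 2; residue -((398713/36708012)*sqrt(2915))*i.


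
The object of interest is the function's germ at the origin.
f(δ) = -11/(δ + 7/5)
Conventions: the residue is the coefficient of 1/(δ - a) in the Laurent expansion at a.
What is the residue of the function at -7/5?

The residue is -11.

At the order-1 pole -7/5 set g(δ) = (δ - (-7/5))*f(δ) = -11.
Simple pole: residue = g(a) at a = -7/5, which is -11.


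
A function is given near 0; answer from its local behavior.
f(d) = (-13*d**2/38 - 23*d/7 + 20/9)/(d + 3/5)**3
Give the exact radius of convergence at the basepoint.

Denominator factor (d + 3/5)^3: pole of order 3 at -3/5, modulus 3/5.
The radius of convergence is the smallest modulus among the singular points: 3/5.

The radius of convergence is 3/5.


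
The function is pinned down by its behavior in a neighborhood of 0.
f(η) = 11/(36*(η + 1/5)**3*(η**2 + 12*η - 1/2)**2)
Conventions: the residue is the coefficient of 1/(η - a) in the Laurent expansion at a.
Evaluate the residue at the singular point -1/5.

At the order-3 pole -1/5 set g(η) = (η - (-1/5))^3*f(η) = 11/(36*(η**2 + 12*η - 1/2)**2).
Order-3 pole: residue = g''(a)/2; g''(-1/5) = 1279375000/342132219, so the residue is 639687500/342132219.

The residue is 639687500/342132219.


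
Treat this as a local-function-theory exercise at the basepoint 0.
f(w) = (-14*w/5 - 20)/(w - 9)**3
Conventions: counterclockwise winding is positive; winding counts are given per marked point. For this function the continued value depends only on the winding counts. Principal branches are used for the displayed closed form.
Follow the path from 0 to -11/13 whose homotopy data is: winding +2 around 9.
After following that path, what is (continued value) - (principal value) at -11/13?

Continued minus principal equals 0.

The function is rational, hence single-valued: continuing it around any pole returns the same value, so the difference is 0.


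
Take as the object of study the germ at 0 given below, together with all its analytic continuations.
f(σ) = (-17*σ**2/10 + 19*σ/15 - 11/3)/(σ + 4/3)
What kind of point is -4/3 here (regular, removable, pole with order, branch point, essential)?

The point is a pole of order 1.

The denominator factor σ + 4/3 vanishes at -4/3 and appears to the power 1; the numerator there equals -377/45, nonzero, and no other factor vanishes.
Hence a pole whose order is the multiplicity, 1.


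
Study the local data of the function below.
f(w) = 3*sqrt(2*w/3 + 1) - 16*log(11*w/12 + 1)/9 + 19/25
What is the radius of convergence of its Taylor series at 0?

The radius of convergence is 12/11.

Branch term (3)*sqrt(1 - w/(-3/2)): its argument vanishes at w = -3/2, a square-root branch point, modulus 3/2.
Branch term (-16/9)*log(1 - w/(-12/11)): its argument vanishes at w = -12/11, a logarithmic branch point, modulus 12/11.
The radius of convergence is the smallest modulus among the singular points: 12/11.


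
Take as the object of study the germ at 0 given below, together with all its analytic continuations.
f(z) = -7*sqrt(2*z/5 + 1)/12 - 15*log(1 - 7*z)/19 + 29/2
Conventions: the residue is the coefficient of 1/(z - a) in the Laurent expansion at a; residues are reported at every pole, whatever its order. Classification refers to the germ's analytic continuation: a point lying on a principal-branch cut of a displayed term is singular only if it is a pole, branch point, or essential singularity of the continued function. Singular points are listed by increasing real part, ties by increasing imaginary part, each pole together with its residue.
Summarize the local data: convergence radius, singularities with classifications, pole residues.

Branch term (-15/19)*log(1 - z/(1/7)): its argument vanishes at z = 1/7, a logarithmic branch point, modulus 1/7.
Branch term (-7/12)*sqrt(1 - z/(-5/2)): its argument vanishes at z = -5/2, a square-root branch point, modulus 5/2.
The radius of convergence is the smallest modulus among the singular points: 1/7.
List the singular points by increasing real part (a conjugate pair: the negative imaginary part first).

Radius of convergence at 0: 1/7.
At -5/2: an algebraic (square-root) branch point.
At 1/7: a logarithmic branch point.


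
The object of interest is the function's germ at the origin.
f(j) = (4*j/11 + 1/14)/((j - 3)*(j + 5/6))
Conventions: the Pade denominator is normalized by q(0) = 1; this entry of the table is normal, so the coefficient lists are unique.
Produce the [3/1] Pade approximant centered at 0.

The Pade approximant has numerator coefficients [-1/35, -1417322/9220915, -2987868/64546405, -1379016/64546405]; denominator coefficients [1, 2905879/2514795].

Taylor coefficients needed (expand at 0): a_0 = -1/35, a_1 = -697/5775, a_2 = 1153/12375, a_3 = -167653/1299375, a_4 = 2905879/19490625.
Write the denominator as Q(j) = 1 + q1*j. Requiring Q*f - P = O(j^5) with deg P <= 3 kills the coefficients of j^4..j^4 in Q*f:
  j^4: a_4 + q1*a_3 = 0, i.e. 2905879/19490625 + (-167653/1299375)*q1 = 0.
Solving this linear system: q1 = 2905879/2514795.
The numerator is Q*f truncated at degree 3: P0 = a_0 = -1/35; P1 = a_1 + q1*a_0 = -1417322/9220915; P2 = a_2 + q1*a_1 = -2987868/64546405; P3 = a_3 + q1*a_2 = -1379016/64546405.


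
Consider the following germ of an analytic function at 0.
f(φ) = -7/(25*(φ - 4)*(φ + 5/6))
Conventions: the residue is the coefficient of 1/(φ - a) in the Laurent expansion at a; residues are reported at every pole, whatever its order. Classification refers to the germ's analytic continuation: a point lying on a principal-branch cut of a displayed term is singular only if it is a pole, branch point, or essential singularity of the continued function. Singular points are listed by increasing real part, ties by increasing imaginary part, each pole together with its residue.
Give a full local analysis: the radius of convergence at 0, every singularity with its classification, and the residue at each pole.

Radius of convergence at 0: 5/6.
At -5/6: a pole of order 1; residue 42/725.
At 4: a pole of order 1; residue -42/725.

Denominator factor (φ + 5/6): pole of order 1 at -5/6, modulus 5/6.
Denominator factor (φ - 4): pole of order 1 at 4, modulus 4.
The radius of convergence is the smallest modulus among the singular points: 5/6.
At the order-1 pole -5/6 set g(φ) = (φ - (-5/6))*f(φ) = -7/(25*(φ - 4)).
Simple pole: residue = g(a) at a = -5/6, which is 42/725.
At the order-1 pole 4 set g(φ) = (φ - (4))*f(φ) = -7/(25*(φ + 5/6)).
Simple pole: residue = g(a) at a = 4, which is -42/725.
List the singular points by increasing real part (a conjugate pair: the negative imaginary part first).


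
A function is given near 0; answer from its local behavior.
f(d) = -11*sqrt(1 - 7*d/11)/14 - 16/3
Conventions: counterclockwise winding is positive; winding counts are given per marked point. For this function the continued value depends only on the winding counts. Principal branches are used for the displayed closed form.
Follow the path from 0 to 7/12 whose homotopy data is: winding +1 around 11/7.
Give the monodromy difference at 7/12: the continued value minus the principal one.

Continued minus principal equals (1/42)*sqrt(2739).

The rational part is single-valued and drops out of the difference; each branch term changes only by its own monodromy.
(-11/14)*sqrt(1 - d/(11/7)): winding +1 is odd, the square root flips sign, contributing -2*(-11/14)*sqrt(1 - (7/12)/(11/7)) = -2*(-11/14)*sqrt(83/132) = (1/42)*sqrt(2739).
Summing the contributions at d = 7/12 gives (1/42)*sqrt(2739).


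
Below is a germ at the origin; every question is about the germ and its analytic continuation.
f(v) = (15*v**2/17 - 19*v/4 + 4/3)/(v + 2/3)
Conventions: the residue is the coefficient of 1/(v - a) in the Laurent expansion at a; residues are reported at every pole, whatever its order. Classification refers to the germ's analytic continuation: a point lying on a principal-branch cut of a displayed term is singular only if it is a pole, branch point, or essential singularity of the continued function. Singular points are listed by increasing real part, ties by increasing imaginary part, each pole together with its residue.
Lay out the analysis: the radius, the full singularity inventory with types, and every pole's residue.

Denominator factor (v + 2/3): pole of order 1 at -2/3, modulus 2/3.
The radius of convergence is the smallest modulus among the singular points: 2/3.
At the order-1 pole -2/3 set g(v) = (v - (-2/3))*f(v) = 15*v**2/17 - 19*v/4 + 4/3.
Simple pole: residue = g(a) at a = -2/3, which is 499/102.

Radius of convergence at 0: 2/3.
At -2/3: a pole of order 1; residue 499/102.


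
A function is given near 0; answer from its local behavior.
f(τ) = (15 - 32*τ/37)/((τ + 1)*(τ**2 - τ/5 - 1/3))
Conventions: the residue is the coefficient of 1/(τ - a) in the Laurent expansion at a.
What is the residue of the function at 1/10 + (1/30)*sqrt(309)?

The factor τ**2 - τ/5 - 1/3 splits as (τ - a)(τ - a') with a = 1/10 + (1/30)*sqrt(309), a' = 1/10 - (1/30)*sqrt(309). At the order-1 pole a set g(τ) = (τ - a)*f(τ) = [(15 - 32*τ/37)/(τ + 1)] / (τ - a').
Simple pole: residue = g(a) at a = 1/10 + (1/30)*sqrt(309), which is -8805/962 + (92695/99086)*sqrt(309).

The residue is -8805/962 + (92695/99086)*sqrt(309).


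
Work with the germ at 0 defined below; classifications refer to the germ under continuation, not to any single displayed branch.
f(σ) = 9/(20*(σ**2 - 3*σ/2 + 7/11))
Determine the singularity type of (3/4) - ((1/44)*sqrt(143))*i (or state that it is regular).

The point is a pole of order 1.

The denominator factor σ**2 - 3*σ/2 + 7/11 vanishes at (3/4) - ((1/44)*sqrt(143))*i and appears to the power 1; the numerator there equals 9/20, nonzero, and no other factor vanishes.
Hence a pole whose order is the multiplicity, 1.


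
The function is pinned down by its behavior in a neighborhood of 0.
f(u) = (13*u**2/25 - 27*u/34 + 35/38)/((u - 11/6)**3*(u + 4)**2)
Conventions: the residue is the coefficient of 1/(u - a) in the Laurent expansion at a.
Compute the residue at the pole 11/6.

The residue is 12488796/1731078125.

At the order-3 pole 11/6 set g(u) = (u - (11/6))^3*f(u) = (13*u**2/25 - 27*u/34 + 35/38)/(u + 4)**2.
Order-3 pole: residue = g''(a)/2; g''(11/6) = 24977592/1731078125, so the residue is 12488796/1731078125.


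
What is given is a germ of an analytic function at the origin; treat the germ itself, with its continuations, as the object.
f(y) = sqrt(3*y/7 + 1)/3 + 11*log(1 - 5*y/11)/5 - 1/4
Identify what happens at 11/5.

The point is a logarithmic branch point.

The term (11/5)*log(1 - y/(11/5)) has argument 1 - 11/5/(11/5) = 0 at 11/5: a logarithmic (infinitely-sheeted) branch point; the remaining terms are analytic or single-valued there.


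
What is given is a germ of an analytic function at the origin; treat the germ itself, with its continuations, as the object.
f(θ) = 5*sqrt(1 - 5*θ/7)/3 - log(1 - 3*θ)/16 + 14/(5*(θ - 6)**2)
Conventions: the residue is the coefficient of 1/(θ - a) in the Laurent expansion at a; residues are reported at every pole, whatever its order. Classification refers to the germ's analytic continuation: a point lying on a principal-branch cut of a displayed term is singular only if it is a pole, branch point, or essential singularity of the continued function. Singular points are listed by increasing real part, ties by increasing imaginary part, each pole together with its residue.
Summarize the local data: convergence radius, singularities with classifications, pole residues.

Denominator factor (θ - 6)^2: pole of order 2 at 6, modulus 6.
Branch term (5/3)*sqrt(1 - θ/(7/5)): its argument vanishes at θ = 7/5, a square-root branch point, modulus 7/5.
Branch term (-1/16)*log(1 - θ/(1/3)): its argument vanishes at θ = 1/3, a logarithmic branch point, modulus 1/3.
The radius of convergence is the smallest modulus among the singular points: 1/3.
The branch terms are analytic at 6 and contribute nothing to the residue; only the rational part matters.
At the order-2 pole 6 set g(θ) = (θ - (6))^2*(rational part) = 14/5.
Order-2 pole: residue = g'(a); g'(6) = 0, so the residue is 0.
List the singular points by increasing real part (a conjugate pair: the negative imaginary part first).

Radius of convergence at 0: 1/3.
At 1/3: a logarithmic branch point.
At 7/5: an algebraic (square-root) branch point.
At 6: a pole of order 2; residue 0.


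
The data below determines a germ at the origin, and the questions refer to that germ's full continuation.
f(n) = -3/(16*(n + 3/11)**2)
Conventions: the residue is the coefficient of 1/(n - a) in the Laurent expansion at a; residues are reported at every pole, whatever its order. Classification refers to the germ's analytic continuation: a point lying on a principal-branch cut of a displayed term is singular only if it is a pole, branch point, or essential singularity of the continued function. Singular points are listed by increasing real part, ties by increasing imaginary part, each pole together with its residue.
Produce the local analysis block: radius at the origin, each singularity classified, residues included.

Radius of convergence at 0: 3/11.
At -3/11: a pole of order 2; residue 0.

Denominator factor (n + 3/11)^2: pole of order 2 at -3/11, modulus 3/11.
The radius of convergence is the smallest modulus among the singular points: 3/11.
At the order-2 pole -3/11 set g(n) = (n - (-3/11))^2*f(n) = -3/16.
Order-2 pole: residue = g'(a); g'(-3/11) = 0, so the residue is 0.


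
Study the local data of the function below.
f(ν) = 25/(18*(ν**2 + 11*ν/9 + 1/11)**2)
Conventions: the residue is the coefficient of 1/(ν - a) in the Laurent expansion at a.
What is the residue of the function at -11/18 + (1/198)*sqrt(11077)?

The residue is -(22275/1014049)*sqrt(11077).

The factor ν**2 + 11*ν/9 + 1/11 splits as (ν - a)(ν - a') with a = -11/18 + (1/198)*sqrt(11077), a' = -11/18 - (1/198)*sqrt(11077). At the order-2 pole a set g(ν) = (ν - a)^2*f(ν) = [25/18] / (ν - a')^2.
Order-2 pole: residue = g'(a); g'(-11/18 + (1/198)*sqrt(11077)) = -(22275/1014049)*sqrt(11077), so the residue is -(22275/1014049)*sqrt(11077).


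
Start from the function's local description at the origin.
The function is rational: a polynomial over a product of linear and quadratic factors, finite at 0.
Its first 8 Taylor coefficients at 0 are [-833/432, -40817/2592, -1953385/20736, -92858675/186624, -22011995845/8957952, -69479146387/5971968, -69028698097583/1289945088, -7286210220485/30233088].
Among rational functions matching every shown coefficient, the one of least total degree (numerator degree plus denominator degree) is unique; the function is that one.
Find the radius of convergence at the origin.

No rational of total degree below 4 reproduces all 8 coefficients; solving the [0/4] Pade equations on them gives f(j) = -17/(3*(j**2 - 7*j + 12/7)**2), whose expansion matches every shown term.
Denominator factor (j**2 - 7*j + 12/7)^2: discriminant 295/7, real irrational roots 7/2 + (1/14)*sqrt(2065) and 7/2 - (1/14)*sqrt(2065); poles of order 2, moduli 7/2 + (1/14)*sqrt(2065) and 7/2 - (1/14)*sqrt(2065).
The radius of convergence is the smallest modulus among the singular points: 7/2 - (1/14)*sqrt(2065).

The radius of convergence is 7/2 - (1/14)*sqrt(2065).


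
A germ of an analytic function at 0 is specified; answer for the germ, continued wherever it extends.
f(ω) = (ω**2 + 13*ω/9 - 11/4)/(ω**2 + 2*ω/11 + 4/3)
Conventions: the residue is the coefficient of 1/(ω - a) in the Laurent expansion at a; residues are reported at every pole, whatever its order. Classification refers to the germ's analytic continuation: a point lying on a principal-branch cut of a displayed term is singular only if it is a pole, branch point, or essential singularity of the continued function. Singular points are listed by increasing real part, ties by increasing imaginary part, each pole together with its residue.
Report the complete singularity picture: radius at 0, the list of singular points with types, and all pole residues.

Radius of convergence at 0: (2/3)*sqrt(3).
At (-1/11) - ((1/33)*sqrt(1443))*i: a pole of order 1; residue (125/198) - ((18287/380952)*sqrt(1443))*i.
At (-1/11) + ((1/33)*sqrt(1443))*i: a pole of order 1; residue (125/198) + ((18287/380952)*sqrt(1443))*i.

Denominator factor (ω**2 + 2*ω/11 + 4/3): discriminant -1924/363, complex-conjugate roots (-1/11) + ((1/33)*sqrt(1443))*i and (-1/11) - ((1/33)*sqrt(1443))*i; poles of order 1, moduli (2/3)*sqrt(3) and (2/3)*sqrt(3).
The radius of convergence is the smallest modulus among the singular points: (2/3)*sqrt(3).
The factor ω**2 + 2*ω/11 + 4/3 splits as (ω - a)(ω - a') with a = (-1/11) - ((1/33)*sqrt(1443))*i, a' = (-1/11) + ((1/33)*sqrt(1443))*i. At the order-1 pole a set g(ω) = (ω - a)*f(ω) = [ω**2 + 13*ω/9 - 11/4] / (ω - a').
Simple pole: residue = g(a) at a = (-1/11) - ((1/33)*sqrt(1443))*i, which is (125/198) - ((18287/380952)*sqrt(1443))*i.
The factor ω**2 + 2*ω/11 + 4/3 splits as (ω - a)(ω - a') with a = (-1/11) + ((1/33)*sqrt(1443))*i, a' = (-1/11) - ((1/33)*sqrt(1443))*i. At the order-1 pole a set g(ω) = (ω - a)*f(ω) = [ω**2 + 13*ω/9 - 11/4] / (ω - a').
Simple pole: residue = g(a) at a = (-1/11) + ((1/33)*sqrt(1443))*i, which is (125/198) + ((18287/380952)*sqrt(1443))*i.
List the singular points by increasing real part (a conjugate pair: the negative imaginary part first).


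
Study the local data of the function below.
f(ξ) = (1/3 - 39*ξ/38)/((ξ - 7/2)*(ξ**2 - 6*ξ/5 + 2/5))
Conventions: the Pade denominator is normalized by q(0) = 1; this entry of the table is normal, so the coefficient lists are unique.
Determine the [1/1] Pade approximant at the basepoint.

Taylor coefficients needed (expand at 0): a_0 = -5/21, a_1 = -275/5586, a_2 = 4155/6517.
Write the denominator as Q(ξ) = 1 + q1*ξ. Requiring Q*f - P = O(ξ^3) with deg P <= 1 kills the coefficients of ξ^2..ξ^2 in Q*f:
  ξ^2: a_2 + q1*a_1 = 0, i.e. 4155/6517 + (-275/5586)*q1 = 0.
Solving this linear system: q1 = 4986/385.
The numerator is Q*f truncated at degree 1: P0 = a_0 = -5/21; P1 = a_1 + q1*a_0 = -27499/8778.

The Pade approximant has numerator coefficients [-5/21, -27499/8778]; denominator coefficients [1, 4986/385].


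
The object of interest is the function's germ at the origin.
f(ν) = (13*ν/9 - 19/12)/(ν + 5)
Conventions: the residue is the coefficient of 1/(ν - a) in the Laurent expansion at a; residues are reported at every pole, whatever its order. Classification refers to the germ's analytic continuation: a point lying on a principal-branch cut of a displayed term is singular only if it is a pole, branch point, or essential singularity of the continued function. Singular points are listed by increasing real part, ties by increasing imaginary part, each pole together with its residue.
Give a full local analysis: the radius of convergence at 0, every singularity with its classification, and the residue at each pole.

Denominator factor (ν + 5): pole of order 1 at -5, modulus 5.
The radius of convergence is the smallest modulus among the singular points: 5.
At the order-1 pole -5 set g(ν) = (ν - (-5))*f(ν) = 13*ν/9 - 19/12.
Simple pole: residue = g(a) at a = -5, which is -317/36.

Radius of convergence at 0: 5.
At -5: a pole of order 1; residue -317/36.


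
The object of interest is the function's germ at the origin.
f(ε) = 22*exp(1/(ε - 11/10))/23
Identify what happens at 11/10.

The exponent 1/(ε - (11/10)) has a pole at 11/10, so exp(1/(ε - (11/10))) takes every nonzero value near it: an essential singularity (not a pole of any order).

The point is an essential singularity.


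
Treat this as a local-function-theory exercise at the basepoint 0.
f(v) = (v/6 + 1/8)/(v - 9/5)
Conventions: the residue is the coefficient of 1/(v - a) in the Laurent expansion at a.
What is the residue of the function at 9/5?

At the order-1 pole 9/5 set g(v) = (v - (9/5))*f(v) = v/6 + 1/8.
Simple pole: residue = g(a) at a = 9/5, which is 17/40.

The residue is 17/40.


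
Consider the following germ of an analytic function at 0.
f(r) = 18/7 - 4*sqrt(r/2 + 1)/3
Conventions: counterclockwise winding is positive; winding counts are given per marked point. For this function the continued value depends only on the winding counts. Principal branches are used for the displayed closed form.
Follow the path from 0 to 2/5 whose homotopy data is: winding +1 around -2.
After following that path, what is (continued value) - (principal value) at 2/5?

The rational part is single-valued and drops out of the difference; each branch term changes only by its own monodromy.
(-4/3)*sqrt(1 - r/(-2)): winding +1 is odd, the square root flips sign, contributing -2*(-4/3)*sqrt(1 - (2/5)/(-2)) = -2*(-4/3)*sqrt(6/5) = (8/15)*sqrt(30).
Summing the contributions at r = 2/5 gives (8/15)*sqrt(30).

Continued minus principal equals (8/15)*sqrt(30).


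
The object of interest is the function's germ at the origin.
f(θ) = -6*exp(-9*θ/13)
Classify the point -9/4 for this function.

The point is a regular point.

There is no denominator, hence no pole anywhere.
The factor exp(-9*θ/13) is entire.
So the germ continues analytically to -9/4.


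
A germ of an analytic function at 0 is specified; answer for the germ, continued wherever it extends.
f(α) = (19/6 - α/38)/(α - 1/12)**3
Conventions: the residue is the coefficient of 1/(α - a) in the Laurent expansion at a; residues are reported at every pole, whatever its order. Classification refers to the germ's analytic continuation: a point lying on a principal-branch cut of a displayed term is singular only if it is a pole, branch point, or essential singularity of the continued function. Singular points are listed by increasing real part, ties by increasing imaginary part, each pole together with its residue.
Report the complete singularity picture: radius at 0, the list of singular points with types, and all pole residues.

Radius of convergence at 0: 1/12.
At 1/12: a pole of order 3; residue 0.

Denominator factor (α - 1/12)^3: pole of order 3 at 1/12, modulus 1/12.
The radius of convergence is the smallest modulus among the singular points: 1/12.
At the order-3 pole 1/12 set g(α) = (α - (1/12))^3*f(α) = 19/6 - α/38.
Order-3 pole: residue = g''(a)/2; g''(1/12) = 0, so the residue is 0.


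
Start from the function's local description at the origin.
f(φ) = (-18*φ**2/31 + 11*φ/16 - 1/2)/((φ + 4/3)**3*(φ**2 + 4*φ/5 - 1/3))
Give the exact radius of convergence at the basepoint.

Denominator factor (φ + 4/3)^3: pole of order 3 at -4/3, modulus 4/3.
Denominator factor (φ**2 + 4*φ/5 - 1/3): discriminant 148/75, real irrational roots -2/5 + (1/15)*sqrt(111) and -2/5 - (1/15)*sqrt(111); poles of order 1, moduli -2/5 + (1/15)*sqrt(111) and 2/5 + (1/15)*sqrt(111).
The radius of convergence is the smallest modulus among the singular points: -2/5 + (1/15)*sqrt(111).

The radius of convergence is -2/5 + (1/15)*sqrt(111).


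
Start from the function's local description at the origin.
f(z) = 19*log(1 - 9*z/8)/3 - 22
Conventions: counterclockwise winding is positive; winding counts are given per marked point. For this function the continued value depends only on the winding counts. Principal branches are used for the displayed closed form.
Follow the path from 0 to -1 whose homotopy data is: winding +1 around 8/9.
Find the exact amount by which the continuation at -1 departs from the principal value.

The rational part is single-valued and drops out of the difference; each branch term changes only by its own monodromy.
(19/3)*log(1 - z/(8/9)): each positive loop around 8/9 adds 2*pi*i to the log, so winding +1 contributes (19/3)*(1)*2*pi*i = (38/3)*pi*i.
Summing the contributions at z = -1 gives (38/3)*pi*i.

Continued minus principal equals (38/3)*pi*i.


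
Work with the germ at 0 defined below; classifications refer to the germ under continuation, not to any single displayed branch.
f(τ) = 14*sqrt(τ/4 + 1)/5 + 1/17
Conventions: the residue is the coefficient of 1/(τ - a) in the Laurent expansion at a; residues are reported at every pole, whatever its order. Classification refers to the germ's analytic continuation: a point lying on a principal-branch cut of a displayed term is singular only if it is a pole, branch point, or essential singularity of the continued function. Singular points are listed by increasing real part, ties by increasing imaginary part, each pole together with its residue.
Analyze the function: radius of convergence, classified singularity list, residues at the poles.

Radius of convergence at 0: 4.
At -4: an algebraic (square-root) branch point.

Branch term (14/5)*sqrt(1 - τ/(-4)): its argument vanishes at τ = -4, a square-root branch point, modulus 4.
The radius of convergence is the smallest modulus among the singular points: 4.


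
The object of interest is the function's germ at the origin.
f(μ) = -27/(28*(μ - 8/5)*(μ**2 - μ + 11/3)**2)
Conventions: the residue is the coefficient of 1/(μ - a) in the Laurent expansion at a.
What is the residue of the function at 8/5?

At the order-1 pole 8/5 set g(μ) = (μ - (8/5))*f(μ) = -27/(28*(μ**2 - μ + 11/3)**2).
Simple pole: residue = g(a) at a = 8/5, which is -151875/3371452.

The residue is -151875/3371452.


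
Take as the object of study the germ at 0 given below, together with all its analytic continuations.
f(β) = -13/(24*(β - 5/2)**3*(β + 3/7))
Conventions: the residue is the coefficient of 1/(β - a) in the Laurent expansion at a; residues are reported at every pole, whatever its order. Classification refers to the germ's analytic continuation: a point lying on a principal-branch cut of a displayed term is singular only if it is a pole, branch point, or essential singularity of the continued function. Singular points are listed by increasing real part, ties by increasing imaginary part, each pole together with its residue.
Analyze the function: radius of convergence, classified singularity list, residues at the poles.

Radius of convergence at 0: 3/7.
At -3/7: a pole of order 1; residue 4459/206763.
At 5/2: a pole of order 3; residue -4459/206763.

Denominator factor (β - 5/2)^3: pole of order 3 at 5/2, modulus 5/2.
Denominator factor (β + 3/7): pole of order 1 at -3/7, modulus 3/7.
The radius of convergence is the smallest modulus among the singular points: 3/7.
At the order-1 pole -3/7 set g(β) = (β - (-3/7))*f(β) = -13/(24*(β - 5/2)**3).
Simple pole: residue = g(a) at a = -3/7, which is 4459/206763.
At the order-3 pole 5/2 set g(β) = (β - (5/2))^3*f(β) = -13/(24*(β + 3/7)).
Order-3 pole: residue = g''(a)/2; g''(5/2) = -8918/206763, so the residue is -4459/206763.
List the singular points by increasing real part (a conjugate pair: the negative imaginary part first).


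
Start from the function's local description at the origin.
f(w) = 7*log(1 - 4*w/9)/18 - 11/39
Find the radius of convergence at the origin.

The radius of convergence is 9/4.

Branch term (7/18)*log(1 - w/(9/4)): its argument vanishes at w = 9/4, a logarithmic branch point, modulus 9/4.
The radius of convergence is the smallest modulus among the singular points: 9/4.
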